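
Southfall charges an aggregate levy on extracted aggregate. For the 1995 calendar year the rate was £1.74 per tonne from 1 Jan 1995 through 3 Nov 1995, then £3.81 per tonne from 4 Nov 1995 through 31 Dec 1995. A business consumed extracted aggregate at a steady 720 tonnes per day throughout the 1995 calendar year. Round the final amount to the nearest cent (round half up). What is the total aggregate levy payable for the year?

£543,715.20

1 Jan – 3 Nov 1995: 307 days × 720 tonnes/day = 221,040 tonnes at £1.74/tonne → £384,609.60
4 Nov – 31 Dec 1995: 58 days × 720 tonnes/day = 41,760 tonnes at £3.81/tonne → £159,105.60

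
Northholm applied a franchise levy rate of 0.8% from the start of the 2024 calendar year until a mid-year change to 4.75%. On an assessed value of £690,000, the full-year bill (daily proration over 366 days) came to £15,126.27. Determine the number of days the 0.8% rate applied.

Let d = days at the first rate; then 366 − d days at the second rate.
£690,000 × [0.8%·d + 4.75%·(366−d)] / 366 = £15,126.27
Solving gives d = 237, so the new rate took effect on 25 August 2024.

237 days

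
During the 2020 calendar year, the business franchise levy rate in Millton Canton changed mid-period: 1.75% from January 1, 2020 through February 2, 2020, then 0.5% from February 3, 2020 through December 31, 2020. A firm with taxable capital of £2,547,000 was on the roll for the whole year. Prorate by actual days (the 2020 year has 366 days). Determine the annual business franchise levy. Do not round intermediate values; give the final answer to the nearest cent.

£15,605.59

January 1 – February 2, 2020: 33 days at 1.75% → £2,547,000 × 1.75% × 33/366 = £4,018.8320
February 3 – December 31, 2020: 333 days at 0.5% → £2,547,000 × 0.5% × 333/366 = £11,586.7623
Total = £15,605.5943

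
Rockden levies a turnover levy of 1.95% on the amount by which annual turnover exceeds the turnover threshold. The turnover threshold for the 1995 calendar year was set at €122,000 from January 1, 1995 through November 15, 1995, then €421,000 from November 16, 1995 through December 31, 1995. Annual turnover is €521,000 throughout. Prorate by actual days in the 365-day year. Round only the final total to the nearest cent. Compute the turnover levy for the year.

€7,045.70

January 1 – November 15, 1995: 319 days, exemption €122,000 → (€521,000 − €122,000) × 1.95% × 319/365 = €6,799.9438
November 16 – December 31, 1995: 46 days, exemption €421,000 → (€521,000 − €421,000) × 1.95% × 46/365 = €245.7534
Total = €7,045.6973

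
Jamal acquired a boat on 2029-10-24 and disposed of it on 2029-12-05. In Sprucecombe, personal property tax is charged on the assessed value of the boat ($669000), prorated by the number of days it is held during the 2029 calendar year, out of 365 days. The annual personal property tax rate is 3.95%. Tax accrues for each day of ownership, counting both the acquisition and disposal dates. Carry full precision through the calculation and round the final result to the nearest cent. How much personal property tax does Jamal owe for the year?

Days held (2029-10-24 to 2029-12-05): 43 out of 365
Tax = $669000 × 3.95% × 43/365 = $3113.1411

$3113.14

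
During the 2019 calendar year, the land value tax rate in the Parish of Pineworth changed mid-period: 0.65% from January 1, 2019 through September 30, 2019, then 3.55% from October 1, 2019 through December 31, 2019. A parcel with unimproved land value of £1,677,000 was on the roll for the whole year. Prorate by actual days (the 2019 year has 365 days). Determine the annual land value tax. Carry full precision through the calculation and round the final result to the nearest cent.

January 1 – September 30, 2019: 273 days at 0.65% → £1,677,000 × 0.65% × 273/365 = £8,152.9767
October 1 – December 31, 2019: 92 days at 3.55% → £1,677,000 × 3.55% × 92/365 = £15,005.7041
Total = £23,158.6808

£23,158.68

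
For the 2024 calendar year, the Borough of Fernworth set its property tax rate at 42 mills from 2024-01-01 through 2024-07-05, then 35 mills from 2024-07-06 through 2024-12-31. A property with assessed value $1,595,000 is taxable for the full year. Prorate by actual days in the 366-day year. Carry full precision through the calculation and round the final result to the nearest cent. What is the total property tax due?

2024-01-01 to 2024-07-05: 187 days at 42 mills → $1,595,000 × 4.2% × 187/366 = $34,227.1311
2024-07-06 to 2024-12-31: 179 days at 35 mills → $1,595,000 × 3.5% × 179/366 = $27,302.3907
Total = $61,529.5219

$61,529.52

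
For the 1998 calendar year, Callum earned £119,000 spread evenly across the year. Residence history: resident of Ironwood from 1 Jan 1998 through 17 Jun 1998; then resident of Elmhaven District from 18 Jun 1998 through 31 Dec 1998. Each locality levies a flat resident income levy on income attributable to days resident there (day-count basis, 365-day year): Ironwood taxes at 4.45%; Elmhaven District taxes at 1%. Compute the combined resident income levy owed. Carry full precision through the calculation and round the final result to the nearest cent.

Ironwood, 1 Jan – 17 Jun 1998: 168 days → £119,000 × 4.45% × 168/365 = £2,437.3808
Elmhaven District, 18 Jun – 31 Dec 1998: 197 days → £119,000 × 1% × 197/365 = £642.2740
Total = £3,079.6548

£3,079.65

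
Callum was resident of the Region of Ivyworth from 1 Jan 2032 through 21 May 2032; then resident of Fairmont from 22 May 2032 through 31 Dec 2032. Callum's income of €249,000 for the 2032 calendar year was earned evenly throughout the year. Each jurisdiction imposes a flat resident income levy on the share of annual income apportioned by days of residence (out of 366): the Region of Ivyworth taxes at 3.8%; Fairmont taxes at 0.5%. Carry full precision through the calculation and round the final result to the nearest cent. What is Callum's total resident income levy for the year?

The Region of Ivyworth, 1 Jan – 21 May 2032: 142 days → €249,000 × 3.8% × 142/366 = €3,671.0492
Fairmont, 22 May – 31 Dec 2032: 224 days → €249,000 × 0.5% × 224/366 = €761.9672
Total = €4,433.0164

€4,433.02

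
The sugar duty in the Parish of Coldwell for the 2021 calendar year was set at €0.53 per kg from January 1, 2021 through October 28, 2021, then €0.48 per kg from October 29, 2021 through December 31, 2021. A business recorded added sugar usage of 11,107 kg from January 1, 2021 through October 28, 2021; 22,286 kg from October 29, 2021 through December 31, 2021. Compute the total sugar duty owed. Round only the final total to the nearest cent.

January 1 – October 28, 2021: 11,107 kg at €0.53/kg → €5886.71
October 29 – December 31, 2021: 22,286 kg at €0.48/kg → €10697.28

€16583.99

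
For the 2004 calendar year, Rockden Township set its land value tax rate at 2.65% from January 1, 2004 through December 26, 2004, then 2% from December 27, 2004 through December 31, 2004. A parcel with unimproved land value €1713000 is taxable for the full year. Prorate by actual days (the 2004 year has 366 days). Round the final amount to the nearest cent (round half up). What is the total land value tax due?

January 1 – December 26, 2004: 361 days at 2.65% → €1713000 × 2.65% × 361/366 = €44774.3566
December 27 – December 31, 2004: 5 days at 2% → €1713000 × 2% × 5/366 = €468.0328
Total = €45242.3893

€45242.39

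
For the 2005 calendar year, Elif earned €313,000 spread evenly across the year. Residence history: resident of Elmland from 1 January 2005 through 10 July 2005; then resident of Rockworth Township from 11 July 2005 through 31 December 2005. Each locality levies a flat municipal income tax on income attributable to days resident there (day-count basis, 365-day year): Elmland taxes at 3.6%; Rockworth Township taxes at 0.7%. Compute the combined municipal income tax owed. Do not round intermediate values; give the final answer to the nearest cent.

Elmland, 1 January – 10 July 2005: 191 days → €313,000 × 3.6% × 191/365 = €5,896.4055
Rockworth Township, 11 July – 31 December 2005: 174 days → €313,000 × 0.7% × 174/365 = €1,044.4767
Total = €6,940.8822

€6,940.88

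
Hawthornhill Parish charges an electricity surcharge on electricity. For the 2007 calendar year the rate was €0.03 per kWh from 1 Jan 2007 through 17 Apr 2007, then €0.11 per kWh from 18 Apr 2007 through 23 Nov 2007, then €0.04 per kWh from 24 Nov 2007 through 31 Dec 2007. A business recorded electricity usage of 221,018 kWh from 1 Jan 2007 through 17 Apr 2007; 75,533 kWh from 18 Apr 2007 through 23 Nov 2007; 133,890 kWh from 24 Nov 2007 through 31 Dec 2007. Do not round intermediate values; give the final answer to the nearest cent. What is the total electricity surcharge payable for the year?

€20,294.77

1 Jan – 17 Apr 2007: 221,018 kWh at €0.03/kWh → €6,630.54
18 Apr – 23 Nov 2007: 75,533 kWh at €0.11/kWh → €8,308.63
24 Nov – 31 Dec 2007: 133,890 kWh at €0.04/kWh → €5,355.60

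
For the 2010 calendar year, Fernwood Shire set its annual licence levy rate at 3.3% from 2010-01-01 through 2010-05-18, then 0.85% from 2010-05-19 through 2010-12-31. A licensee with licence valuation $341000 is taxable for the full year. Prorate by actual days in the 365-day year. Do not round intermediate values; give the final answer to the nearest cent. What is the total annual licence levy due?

2010-01-01 to 2010-05-18: 138 days at 3.3% → $341000 × 3.3% × 138/365 = $4254.5589
2010-05-19 to 2010-12-31: 227 days at 0.85% → $341000 × 0.85% × 227/365 = $1802.6288
Total = $6057.1877

$6057.19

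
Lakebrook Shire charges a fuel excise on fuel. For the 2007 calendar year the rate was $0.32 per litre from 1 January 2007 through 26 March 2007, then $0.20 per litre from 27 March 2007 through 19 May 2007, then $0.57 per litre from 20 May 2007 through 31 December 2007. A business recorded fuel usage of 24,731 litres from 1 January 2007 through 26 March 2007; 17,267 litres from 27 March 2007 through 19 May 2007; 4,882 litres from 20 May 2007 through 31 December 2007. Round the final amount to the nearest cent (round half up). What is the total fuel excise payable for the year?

1 January – 26 March 2007: 24,731 litres at $0.32/litre → $7,913.92
27 March – 19 May 2007: 17,267 litres at $0.20/litre → $3,453.40
20 May – 31 December 2007: 4,882 litres at $0.57/litre → $2,782.74

$14,150.06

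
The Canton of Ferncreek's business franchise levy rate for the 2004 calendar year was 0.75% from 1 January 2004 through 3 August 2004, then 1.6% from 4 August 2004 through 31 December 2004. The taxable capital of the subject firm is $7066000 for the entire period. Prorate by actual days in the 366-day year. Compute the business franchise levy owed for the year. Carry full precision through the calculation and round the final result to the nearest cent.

$77610.16

1 January – 3 August 2004: 216 days at 0.75% → $7066000 × 0.75% × 216/366 = $31275.7377
4 August – 31 December 2004: 150 days at 1.6% → $7066000 × 1.6% × 150/366 = $46334.4262
Total = $77610.1639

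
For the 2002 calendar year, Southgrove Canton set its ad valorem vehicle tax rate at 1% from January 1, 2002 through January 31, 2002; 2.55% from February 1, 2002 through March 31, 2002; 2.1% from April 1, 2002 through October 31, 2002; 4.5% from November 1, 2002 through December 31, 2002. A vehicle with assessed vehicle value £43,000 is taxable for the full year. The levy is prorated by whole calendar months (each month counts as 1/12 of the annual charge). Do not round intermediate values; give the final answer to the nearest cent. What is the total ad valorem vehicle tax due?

January 1 – January 31, 2002: 1 month at 1% → £43,000 × 1% × 1/12 = £35.8333
February 1 – March 31, 2002: 2 months at 2.55% → £43,000 × 2.55% × 2/12 = £182.7500
April 1 – October 31, 2002: 7 months at 2.1% → £43,000 × 2.1% × 7/12 = £526.7500
November 1 – December 31, 2002: 2 months at 4.5% → £43,000 × 4.5% × 2/12 = £322.5000
Total = £1,067.8333

£1,067.83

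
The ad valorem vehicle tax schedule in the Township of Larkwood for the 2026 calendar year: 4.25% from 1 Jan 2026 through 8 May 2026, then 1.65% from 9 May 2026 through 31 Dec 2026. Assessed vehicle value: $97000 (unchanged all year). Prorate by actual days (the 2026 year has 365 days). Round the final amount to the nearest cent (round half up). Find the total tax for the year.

1 Jan – 8 May 2026: 128 days at 4.25% → $97000 × 4.25% × 128/365 = $1445.6986
9 May – 31 Dec 2026: 237 days at 1.65% → $97000 × 1.65% × 237/365 = $1039.2288
Total = $2484.9274

$2484.93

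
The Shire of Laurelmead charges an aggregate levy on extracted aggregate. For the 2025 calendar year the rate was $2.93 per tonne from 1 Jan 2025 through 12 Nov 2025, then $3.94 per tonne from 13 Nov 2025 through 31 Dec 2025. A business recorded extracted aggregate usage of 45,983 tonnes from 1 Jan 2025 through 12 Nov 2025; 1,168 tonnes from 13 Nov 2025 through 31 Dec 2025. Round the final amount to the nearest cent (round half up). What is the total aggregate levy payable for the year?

$139,332.11

1 Jan – 12 Nov 2025: 45,983 tonnes at $2.93/tonne → $134,730.19
13 Nov – 31 Dec 2025: 1,168 tonnes at $3.94/tonne → $4,601.92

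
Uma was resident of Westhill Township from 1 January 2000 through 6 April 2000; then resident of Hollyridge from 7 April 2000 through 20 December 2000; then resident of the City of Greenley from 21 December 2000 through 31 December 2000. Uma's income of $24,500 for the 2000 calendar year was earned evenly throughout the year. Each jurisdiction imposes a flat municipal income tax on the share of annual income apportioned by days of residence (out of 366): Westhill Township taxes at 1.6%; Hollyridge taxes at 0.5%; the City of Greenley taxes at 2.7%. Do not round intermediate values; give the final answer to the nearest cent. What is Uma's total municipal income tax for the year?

Westhill Township, 1 January – 6 April 2000: 97 days → $24,500 × 1.6% × 97/366 = $103.8907
Hollyridge, 7 April – 20 December 2000: 258 days → $24,500 × 0.5% × 258/366 = $86.3525
The City of Greenley, 21 December – 31 December 2000: 11 days → $24,500 × 2.7% × 11/366 = $19.8811
Total = $210.1243

$210.12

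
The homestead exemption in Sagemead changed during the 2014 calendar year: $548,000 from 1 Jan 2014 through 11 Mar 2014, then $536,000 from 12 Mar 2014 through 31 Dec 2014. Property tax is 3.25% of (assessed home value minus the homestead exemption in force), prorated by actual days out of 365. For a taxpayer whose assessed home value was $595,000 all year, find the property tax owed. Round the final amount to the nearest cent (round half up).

$1,842.71

1 Jan – 11 Mar 2014: 70 days, exemption $548,000 → ($595,000 − $548,000) × 3.25% × 70/365 = $292.9452
12 Mar – 31 Dec 2014: 295 days, exemption $536,000 → ($595,000 − $536,000) × 3.25% × 295/365 = $1,549.7603
Total = $1,842.7055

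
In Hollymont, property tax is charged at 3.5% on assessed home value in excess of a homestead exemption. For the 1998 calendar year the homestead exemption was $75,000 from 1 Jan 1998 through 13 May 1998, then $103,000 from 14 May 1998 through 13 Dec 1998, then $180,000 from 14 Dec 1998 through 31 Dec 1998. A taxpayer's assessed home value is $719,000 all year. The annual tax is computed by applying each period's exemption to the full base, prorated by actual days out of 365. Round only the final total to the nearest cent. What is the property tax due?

$21,784.19

1 Jan – 13 May 1998: 133 days, exemption $75,000 → ($719,000 − $75,000) × 3.5% × 133/365 = $8,213.2055
14 May – 13 Dec 1998: 214 days, exemption $103,000 → ($719,000 − $103,000) × 3.5% × 214/365 = $12,640.6575
14 Dec – 31 Dec 1998: 18 days, exemption $180,000 → ($719,000 − $180,000) × 3.5% × 18/365 = $930.3288
Total = $21,784.1918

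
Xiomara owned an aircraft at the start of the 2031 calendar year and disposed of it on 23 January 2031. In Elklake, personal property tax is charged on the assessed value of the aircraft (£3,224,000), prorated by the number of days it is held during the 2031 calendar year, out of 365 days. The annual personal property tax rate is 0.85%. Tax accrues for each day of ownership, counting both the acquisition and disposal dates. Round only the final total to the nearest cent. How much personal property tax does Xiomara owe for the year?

Days held (1 January – 23 January 2031): 23 out of 365
Tax = £3,224,000 × 0.85% × 23/365 = £1,726.8274

£1,726.83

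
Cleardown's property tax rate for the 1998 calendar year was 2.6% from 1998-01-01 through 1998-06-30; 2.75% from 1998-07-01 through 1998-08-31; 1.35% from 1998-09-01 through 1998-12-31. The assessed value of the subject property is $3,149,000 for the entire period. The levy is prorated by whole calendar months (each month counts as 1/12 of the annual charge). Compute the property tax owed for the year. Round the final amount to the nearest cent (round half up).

$69,540.42

1998-01-01 to 1998-06-30: 6 months at 2.6% → $3,149,000 × 2.6% × 6/12 = $40,937.0000
1998-07-01 to 1998-08-31: 2 months at 2.75% → $3,149,000 × 2.75% × 2/12 = $14,432.9167
1998-09-01 to 1998-12-31: 4 months at 1.35% → $3,149,000 × 1.35% × 4/12 = $14,170.5000
Total = $69,540.4167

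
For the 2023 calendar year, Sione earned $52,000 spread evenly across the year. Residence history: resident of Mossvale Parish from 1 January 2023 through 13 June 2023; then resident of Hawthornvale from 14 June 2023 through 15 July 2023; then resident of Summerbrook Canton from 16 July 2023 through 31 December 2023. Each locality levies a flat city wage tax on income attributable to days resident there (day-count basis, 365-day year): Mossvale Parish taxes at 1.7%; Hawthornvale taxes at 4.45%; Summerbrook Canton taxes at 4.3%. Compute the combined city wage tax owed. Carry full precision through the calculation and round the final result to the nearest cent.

$1,635.36

Mossvale Parish, 1 January – 13 June 2023: 164 days → $52,000 × 1.7% × 164/365 = $397.1945
Hawthornvale, 14 June – 15 July 2023: 32 days → $52,000 × 4.45% × 32/365 = $202.8712
Summerbrook Canton, 16 July – 31 December 2023: 169 days → $52,000 × 4.3% × 169/365 = $1,035.2986
Total = $1,635.3644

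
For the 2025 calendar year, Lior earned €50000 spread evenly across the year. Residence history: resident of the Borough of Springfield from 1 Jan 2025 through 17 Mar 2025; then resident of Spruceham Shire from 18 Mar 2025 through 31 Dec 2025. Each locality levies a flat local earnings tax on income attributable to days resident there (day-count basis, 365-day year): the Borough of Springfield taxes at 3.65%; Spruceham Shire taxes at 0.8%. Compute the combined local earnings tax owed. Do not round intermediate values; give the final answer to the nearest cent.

The Borough of Springfield, 1 Jan – 17 Mar 2025: 76 days → €50000 × 3.65% × 76/365 = €380.0000
Spruceham Shire, 18 Mar – 31 Dec 2025: 289 days → €50000 × 0.8% × 289/365 = €316.7123
Total = €696.7123

€696.71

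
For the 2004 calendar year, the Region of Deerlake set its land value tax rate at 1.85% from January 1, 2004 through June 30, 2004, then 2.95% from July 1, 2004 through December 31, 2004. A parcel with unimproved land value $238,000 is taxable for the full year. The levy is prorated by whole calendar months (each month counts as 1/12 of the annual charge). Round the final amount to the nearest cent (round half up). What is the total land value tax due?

January 1 – June 30, 2004: 6 months at 1.85% → $238,000 × 1.85% × 6/12 = $2,201.5000
July 1 – December 31, 2004: 6 months at 2.95% → $238,000 × 2.95% × 6/12 = $3,510.5000
Total = $5,712.0000

$5,712.00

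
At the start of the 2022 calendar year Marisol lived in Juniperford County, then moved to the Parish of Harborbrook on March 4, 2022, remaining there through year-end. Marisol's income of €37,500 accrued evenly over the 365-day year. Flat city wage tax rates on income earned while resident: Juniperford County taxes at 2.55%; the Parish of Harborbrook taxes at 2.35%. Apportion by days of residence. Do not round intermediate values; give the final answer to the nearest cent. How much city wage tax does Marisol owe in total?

€893.99

Juniperford County, January 1 – March 3, 2022: 62 days → €37,500 × 2.55% × 62/365 = €162.4315
The Parish of Harborbrook, March 4 – December 31, 2022: 303 days → €37,500 × 2.35% × 303/365 = €731.5582
Total = €893.9897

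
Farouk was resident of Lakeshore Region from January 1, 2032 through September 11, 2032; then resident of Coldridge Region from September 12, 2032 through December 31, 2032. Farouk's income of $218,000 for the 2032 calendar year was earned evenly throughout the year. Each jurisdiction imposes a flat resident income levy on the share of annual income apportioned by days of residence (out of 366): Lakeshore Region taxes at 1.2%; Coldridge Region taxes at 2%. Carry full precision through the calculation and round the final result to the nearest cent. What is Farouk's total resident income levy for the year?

$3,144.92

Lakeshore Region, January 1 – September 11, 2032: 255 days → $218,000 × 1.2% × 255/366 = $1,822.6230
Coldridge Region, September 12 – December 31, 2032: 111 days → $218,000 × 2% × 111/366 = $1,322.2951
Total = $3,144.9180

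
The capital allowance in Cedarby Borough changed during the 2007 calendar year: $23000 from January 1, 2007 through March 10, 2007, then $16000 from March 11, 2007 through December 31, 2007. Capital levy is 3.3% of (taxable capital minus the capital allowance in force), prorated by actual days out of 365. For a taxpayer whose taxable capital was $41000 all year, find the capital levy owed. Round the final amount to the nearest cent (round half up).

$781.33

January 1 – March 10, 2007: 69 days, exemption $23000 → ($41000 − $23000) × 3.3% × 69/365 = $112.2904
March 11 – December 31, 2007: 296 days, exemption $16000 → ($41000 − $16000) × 3.3% × 296/365 = $669.0411
Total = $781.3315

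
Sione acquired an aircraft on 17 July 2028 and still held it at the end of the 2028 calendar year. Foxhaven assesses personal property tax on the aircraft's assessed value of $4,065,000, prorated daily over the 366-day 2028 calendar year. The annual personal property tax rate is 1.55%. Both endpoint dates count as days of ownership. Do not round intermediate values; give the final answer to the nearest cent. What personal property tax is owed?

Days held (17 July – 31 December 2028): 168 out of 366
Tax = $4,065,000 × 1.55% × 168/366 = $28,921.4754

$28,921.48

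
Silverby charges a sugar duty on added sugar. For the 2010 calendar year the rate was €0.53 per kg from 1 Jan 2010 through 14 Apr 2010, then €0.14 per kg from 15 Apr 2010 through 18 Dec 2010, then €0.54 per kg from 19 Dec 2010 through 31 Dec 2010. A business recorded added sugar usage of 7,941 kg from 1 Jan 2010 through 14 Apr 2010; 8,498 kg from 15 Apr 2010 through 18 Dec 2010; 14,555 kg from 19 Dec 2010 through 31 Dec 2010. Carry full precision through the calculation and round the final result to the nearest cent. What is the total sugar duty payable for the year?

€13,258.15

1 Jan – 14 Apr 2010: 7,941 kg at €0.53/kg → €4,208.73
15 Apr – 18 Dec 2010: 8,498 kg at €0.14/kg → €1,189.72
19 Dec – 31 Dec 2010: 14,555 kg at €0.54/kg → €7,859.70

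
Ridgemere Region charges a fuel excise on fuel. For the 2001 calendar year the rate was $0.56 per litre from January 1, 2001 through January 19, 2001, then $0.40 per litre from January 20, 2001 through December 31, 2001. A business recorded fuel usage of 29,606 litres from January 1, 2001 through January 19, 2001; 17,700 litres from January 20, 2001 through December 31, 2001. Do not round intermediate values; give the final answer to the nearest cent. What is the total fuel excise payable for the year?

January 1 – January 19, 2001: 29,606 litres at $0.56/litre → $16,579.36
January 20 – December 31, 2001: 17,700 litres at $0.40/litre → $7,080.00

$23,659.36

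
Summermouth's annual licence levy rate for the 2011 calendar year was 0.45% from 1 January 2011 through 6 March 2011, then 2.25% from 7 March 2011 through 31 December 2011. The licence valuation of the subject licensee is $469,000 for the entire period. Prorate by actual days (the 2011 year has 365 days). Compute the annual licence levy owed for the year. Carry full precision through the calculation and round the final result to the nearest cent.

1 January – 6 March 2011: 65 days at 0.45% → $469,000 × 0.45% × 65/365 = $375.8425
7 March – 31 December 2011: 300 days at 2.25% → $469,000 × 2.25% × 300/365 = $8,673.2877
Total = $9,049.1301

$9,049.13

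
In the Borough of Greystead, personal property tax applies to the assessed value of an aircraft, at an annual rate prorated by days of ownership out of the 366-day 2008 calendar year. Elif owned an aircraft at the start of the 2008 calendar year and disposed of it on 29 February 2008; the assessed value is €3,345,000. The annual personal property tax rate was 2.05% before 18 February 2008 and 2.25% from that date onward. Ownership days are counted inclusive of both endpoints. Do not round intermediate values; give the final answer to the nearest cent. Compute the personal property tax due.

€11,460.74

1 January – 17 February 2008: 48 days at 2.05% → €3,345,000 × 2.05% × 48/366 = €8,993.1148
18 February – 29 February 2008: 12 days at 2.25% → €3,345,000 × 2.25% × 12/366 = €2,467.6230
Total = €11,460.7377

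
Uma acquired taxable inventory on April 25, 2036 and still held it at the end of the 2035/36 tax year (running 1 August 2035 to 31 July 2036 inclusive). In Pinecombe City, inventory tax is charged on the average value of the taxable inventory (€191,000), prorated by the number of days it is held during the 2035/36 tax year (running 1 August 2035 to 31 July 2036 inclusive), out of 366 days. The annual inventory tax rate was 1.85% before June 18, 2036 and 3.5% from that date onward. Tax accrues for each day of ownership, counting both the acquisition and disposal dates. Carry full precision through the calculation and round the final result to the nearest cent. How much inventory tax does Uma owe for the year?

April 25 – June 17, 2036: 54 days at 1.85% → €191,000 × 1.85% × 54/366 = €521.3361
June 18 – July 31, 2036: 44 days at 3.5% → €191,000 × 3.5% × 44/366 = €803.6612
Total = €1,324.9973

€1,325.00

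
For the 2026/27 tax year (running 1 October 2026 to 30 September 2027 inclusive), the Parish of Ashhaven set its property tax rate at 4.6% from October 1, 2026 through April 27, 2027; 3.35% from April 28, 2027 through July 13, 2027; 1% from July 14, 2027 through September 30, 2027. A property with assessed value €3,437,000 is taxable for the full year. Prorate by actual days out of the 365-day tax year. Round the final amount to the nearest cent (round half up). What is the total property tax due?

October 1, 2026 – April 27, 2027: 209 days at 4.6% → €3,437,000 × 4.6% × 209/365 = €90,529.6384
April 28 – July 13, 2027: 77 days at 3.35% → €3,437,000 × 3.35% × 77/365 = €24,289.7027
July 14 – September 30, 2027: 79 days at 1% → €3,437,000 × 1% × 79/365 = €7,438.9863
Total = €122,258.3274

€122,258.33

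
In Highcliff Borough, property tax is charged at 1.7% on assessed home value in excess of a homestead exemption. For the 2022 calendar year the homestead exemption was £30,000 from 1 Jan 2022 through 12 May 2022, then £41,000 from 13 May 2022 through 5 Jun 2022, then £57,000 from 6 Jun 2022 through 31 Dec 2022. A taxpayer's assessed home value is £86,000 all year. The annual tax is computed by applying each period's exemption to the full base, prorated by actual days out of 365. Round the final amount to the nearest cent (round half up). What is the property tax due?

£676.88

1 Jan – 12 May 2022: 132 days, exemption £30,000 → (£86,000 − £30,000) × 1.7% × 132/365 = £344.2849
13 May – 5 Jun 2022: 24 days, exemption £41,000 → (£86,000 − £41,000) × 1.7% × 24/365 = £50.3014
6 Jun – 31 Dec 2022: 209 days, exemption £57,000 → (£86,000 − £57,000) × 1.7% × 209/365 = £282.2932
Total = £676.8795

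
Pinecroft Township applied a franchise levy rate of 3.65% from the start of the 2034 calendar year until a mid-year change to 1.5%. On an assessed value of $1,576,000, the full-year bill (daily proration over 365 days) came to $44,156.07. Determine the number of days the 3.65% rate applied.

221 days

Let d = days at the first rate; then 365 − d days at the second rate.
$1,576,000 × [3.65%·d + 1.5%·(365−d)] / 365 = $44,156.07
Solving gives d = 221, so the new rate took effect on 10 Aug 2034.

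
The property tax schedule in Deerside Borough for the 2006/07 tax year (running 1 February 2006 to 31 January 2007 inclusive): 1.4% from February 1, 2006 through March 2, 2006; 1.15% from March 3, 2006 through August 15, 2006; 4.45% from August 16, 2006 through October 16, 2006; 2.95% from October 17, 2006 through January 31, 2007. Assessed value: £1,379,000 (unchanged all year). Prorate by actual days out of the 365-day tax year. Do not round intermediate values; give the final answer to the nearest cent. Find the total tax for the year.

February 1 – March 2, 2006: 30 days at 1.4% → £1,379,000 × 1.4% × 30/365 = £1,586.7945
March 3 – August 15, 2006: 166 days at 1.15% → £1,379,000 × 1.15% × 166/365 = £7,212.3589
August 16 – October 16, 2006: 62 days at 4.45% → £1,379,000 × 4.45% × 62/365 = £10,423.7288
October 17, 2006 – January 31, 2007: 107 days at 2.95% → £1,379,000 × 2.95% × 107/365 = £11,925.5164
Total = £31,148.3986

£31,148.40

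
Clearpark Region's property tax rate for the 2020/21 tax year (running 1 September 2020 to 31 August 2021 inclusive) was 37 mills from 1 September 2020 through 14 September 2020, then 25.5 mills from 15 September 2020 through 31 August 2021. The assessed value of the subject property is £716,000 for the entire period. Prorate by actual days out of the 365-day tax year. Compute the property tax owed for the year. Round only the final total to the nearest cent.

1 September – 14 September 2020: 14 days at 37 mills → £716,000 × 3.7% × 14/365 = £1,016.1315
15 September 2020 – 31 August 2021: 351 days at 25.5 mills → £716,000 × 2.55% × 351/365 = £17,557.6932
Total = £18,573.8247

£18,573.82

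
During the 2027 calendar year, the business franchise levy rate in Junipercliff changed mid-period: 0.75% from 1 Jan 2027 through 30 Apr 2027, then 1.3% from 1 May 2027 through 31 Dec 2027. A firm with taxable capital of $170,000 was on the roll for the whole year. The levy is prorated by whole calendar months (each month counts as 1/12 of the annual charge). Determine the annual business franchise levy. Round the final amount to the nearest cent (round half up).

$1,898.33

1 Jan – 30 Apr 2027: 4 months at 0.75% → $170,000 × 0.75% × 4/12 = $425.0000
1 May – 31 Dec 2027: 8 months at 1.3% → $170,000 × 1.3% × 8/12 = $1,473.3333
Total = $1,898.3333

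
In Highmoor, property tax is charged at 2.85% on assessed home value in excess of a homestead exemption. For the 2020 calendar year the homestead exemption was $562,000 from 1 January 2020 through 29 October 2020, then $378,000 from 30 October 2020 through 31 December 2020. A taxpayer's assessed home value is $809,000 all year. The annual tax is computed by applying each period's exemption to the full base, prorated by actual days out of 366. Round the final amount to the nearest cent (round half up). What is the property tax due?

$7,942.16

1 January – 29 October 2020: 303 days, exemption $562,000 → ($809,000 − $562,000) × 2.85% × 303/366 = $5,827.7828
30 October – 31 December 2020: 63 days, exemption $378,000 → ($809,000 − $378,000) × 2.85% × 63/366 = $2,114.3730
Total = $7,942.1557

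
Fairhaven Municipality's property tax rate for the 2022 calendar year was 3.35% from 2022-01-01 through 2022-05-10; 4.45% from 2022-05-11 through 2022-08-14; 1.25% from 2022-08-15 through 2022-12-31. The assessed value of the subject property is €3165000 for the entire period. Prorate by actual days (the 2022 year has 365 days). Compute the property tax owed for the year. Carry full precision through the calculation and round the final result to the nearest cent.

2022-01-01 to 2022-05-10: 130 days at 3.35% → €3165000 × 3.35% × 130/365 = €37763.2192
2022-05-11 to 2022-08-14: 96 days at 4.45% → €3165000 × 4.45% × 96/365 = €37043.5068
2022-08-15 to 2022-12-31: 139 days at 1.25% → €3165000 × 1.25% × 139/365 = €15066.2671
Total = €89872.9932

€89872.99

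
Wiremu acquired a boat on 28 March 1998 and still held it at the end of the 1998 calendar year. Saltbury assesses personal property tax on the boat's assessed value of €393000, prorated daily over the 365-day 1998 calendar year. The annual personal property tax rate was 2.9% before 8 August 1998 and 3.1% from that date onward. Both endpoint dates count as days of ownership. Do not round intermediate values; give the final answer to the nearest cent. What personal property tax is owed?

€9026.08

28 March – 7 August 1998: 133 days at 2.9% → €393000 × 2.9% × 133/365 = €4152.8795
8 August – 31 December 1998: 146 days at 3.1% → €393000 × 3.1% × 146/365 = €4873.2000
Total = €9026.0795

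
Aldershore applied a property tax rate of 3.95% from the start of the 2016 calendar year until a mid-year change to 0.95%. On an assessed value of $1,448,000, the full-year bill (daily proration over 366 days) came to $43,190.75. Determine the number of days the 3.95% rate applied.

248 days

Let d = days at the first rate; then 366 − d days at the second rate.
$1,448,000 × [3.95%·d + 0.95%·(366−d)] / 366 = $43,190.75
Solving gives d = 248, so the new rate took effect on September 5, 2016.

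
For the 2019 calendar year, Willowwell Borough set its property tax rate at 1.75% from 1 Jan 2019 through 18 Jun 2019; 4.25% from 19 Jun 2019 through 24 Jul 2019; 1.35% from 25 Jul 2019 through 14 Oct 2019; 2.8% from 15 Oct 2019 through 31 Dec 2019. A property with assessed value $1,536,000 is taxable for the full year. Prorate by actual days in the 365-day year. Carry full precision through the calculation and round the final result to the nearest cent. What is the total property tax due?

$32,733.63

1 Jan – 18 Jun 2019: 169 days at 1.75% → $1,536,000 × 1.75% × 169/365 = $12,445.8082
19 Jun – 24 Jul 2019: 36 days at 4.25% → $1,536,000 × 4.25% × 36/365 = $6,438.5753
25 Jul – 14 Oct 2019: 82 days at 1.35% → $1,536,000 × 1.35% × 82/365 = $4,658.4986
15 Oct – 31 Dec 2019: 78 days at 2.8% → $1,536,000 × 2.8% × 78/365 = $9,190.7507
Total = $32,733.6329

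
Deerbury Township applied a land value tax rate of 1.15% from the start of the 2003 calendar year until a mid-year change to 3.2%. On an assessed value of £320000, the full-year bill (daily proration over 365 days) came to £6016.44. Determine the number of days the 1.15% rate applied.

235 days

Let d = days at the first rate; then 365 − d days at the second rate.
£320000 × [1.15%·d + 3.2%·(365−d)] / 365 = £6016.44
Solving gives d = 235, so the new rate took effect on August 24, 2003.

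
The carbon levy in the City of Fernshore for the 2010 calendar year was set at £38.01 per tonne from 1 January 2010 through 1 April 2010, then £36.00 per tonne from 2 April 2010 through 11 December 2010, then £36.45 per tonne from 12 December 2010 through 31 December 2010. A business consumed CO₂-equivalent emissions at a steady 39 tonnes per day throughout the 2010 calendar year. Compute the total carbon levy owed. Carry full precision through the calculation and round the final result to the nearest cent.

1 January – 1 April 2010: 91 days × 39 tonnes/day = 3,549 tonnes at £38.01/tonne → £134,897.49
2 April – 11 December 2010: 254 days × 39 tonnes/day = 9,906 tonnes at £36.00/tonne → £356,616.00
12 December – 31 December 2010: 20 days × 39 tonnes/day = 780 tonnes at £36.45/tonne → £28,431.00

£519,944.49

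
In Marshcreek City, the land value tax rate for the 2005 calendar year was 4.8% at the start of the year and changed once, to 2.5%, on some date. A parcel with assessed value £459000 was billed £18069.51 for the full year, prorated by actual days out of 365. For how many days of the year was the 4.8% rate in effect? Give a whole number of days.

228 days

Let d = days at the first rate; then 365 − d days at the second rate.
£459000 × [4.8%·d + 2.5%·(365−d)] / 365 = £18069.51
Solving gives d = 228, so the new rate took effect on 17 Aug 2005.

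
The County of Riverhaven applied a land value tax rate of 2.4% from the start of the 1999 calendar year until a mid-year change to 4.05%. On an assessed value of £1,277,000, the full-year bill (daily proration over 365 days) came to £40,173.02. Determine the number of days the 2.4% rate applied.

Let d = days at the first rate; then 365 − d days at the second rate.
£1,277,000 × [2.4%·d + 4.05%·(365−d)] / 365 = £40,173.02
Solving gives d = 200, so the new rate took effect on July 20, 1999.

200 days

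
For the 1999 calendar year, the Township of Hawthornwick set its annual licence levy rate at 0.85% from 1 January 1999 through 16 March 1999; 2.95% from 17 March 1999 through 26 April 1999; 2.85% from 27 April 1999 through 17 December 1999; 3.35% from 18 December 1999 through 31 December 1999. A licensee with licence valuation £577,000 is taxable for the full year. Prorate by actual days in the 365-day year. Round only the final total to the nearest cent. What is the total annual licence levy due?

£14,248.74

1 January – 16 March 1999: 75 days at 0.85% → £577,000 × 0.85% × 75/365 = £1,007.7740
17 March – 26 April 1999: 41 days at 2.95% → £577,000 × 2.95% × 41/365 = £1,912.0041
27 April – 17 December 1999: 235 days at 2.85% → £577,000 × 2.85% × 235/365 = £10,587.5548
18 December – 31 December 1999: 14 days at 3.35% → £577,000 × 3.35% × 14/365 = £741.4055
Total = £14,248.7384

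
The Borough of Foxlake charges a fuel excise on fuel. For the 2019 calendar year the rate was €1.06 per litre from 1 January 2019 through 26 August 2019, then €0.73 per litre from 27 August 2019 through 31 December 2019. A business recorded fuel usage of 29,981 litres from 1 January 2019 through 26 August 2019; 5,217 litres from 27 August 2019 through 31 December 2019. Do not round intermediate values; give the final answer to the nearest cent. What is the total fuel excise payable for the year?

€35,588.27

1 January – 26 August 2019: 29,981 litres at €1.06/litre → €31,779.86
27 August – 31 December 2019: 5,217 litres at €0.73/litre → €3,808.41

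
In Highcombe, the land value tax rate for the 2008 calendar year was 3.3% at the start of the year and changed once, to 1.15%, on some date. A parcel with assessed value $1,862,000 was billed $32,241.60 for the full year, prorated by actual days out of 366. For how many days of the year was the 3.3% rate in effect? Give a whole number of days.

Let d = days at the first rate; then 366 − d days at the second rate.
$1,862,000 × [3.3%·d + 1.15%·(366−d)] / 366 = $32,241.60
Solving gives d = 99, so the new rate took effect on 9 April 2008.

99 days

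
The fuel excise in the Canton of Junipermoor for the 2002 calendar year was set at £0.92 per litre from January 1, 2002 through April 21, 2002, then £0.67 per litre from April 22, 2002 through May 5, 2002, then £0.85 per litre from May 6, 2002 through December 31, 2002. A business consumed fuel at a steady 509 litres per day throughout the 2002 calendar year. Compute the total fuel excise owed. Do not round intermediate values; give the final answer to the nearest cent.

£160,589.50

January 1 – April 21, 2002: 111 days × 509 litres/day = 56,499 litres at £0.92/litre → £51,979.08
April 22 – May 5, 2002: 14 days × 509 litres/day = 7,126 litres at £0.67/litre → £4,774.42
May 6 – December 31, 2002: 240 days × 509 litres/day = 122,160 litres at £0.85/litre → £103,836.00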